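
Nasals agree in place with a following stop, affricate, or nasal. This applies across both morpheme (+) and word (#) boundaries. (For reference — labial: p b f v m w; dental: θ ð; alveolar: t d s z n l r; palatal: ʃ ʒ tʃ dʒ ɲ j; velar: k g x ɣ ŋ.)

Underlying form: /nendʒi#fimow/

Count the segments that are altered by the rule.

1

/n/ before /dʒ/ (palatal) → [ɲ]
1 segment changes.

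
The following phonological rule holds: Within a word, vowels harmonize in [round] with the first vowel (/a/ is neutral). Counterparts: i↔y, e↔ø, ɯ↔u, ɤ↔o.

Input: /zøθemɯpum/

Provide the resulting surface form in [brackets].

[zøθømupum]

/e/ harmonizes with /ø/ ([+round]) → [ø]
/ɯ/ harmonizes with /ø/ ([+round]) → [u]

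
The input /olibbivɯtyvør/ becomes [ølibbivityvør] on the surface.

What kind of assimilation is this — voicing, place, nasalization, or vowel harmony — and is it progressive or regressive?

vowel harmony, regressive

/o/→[ø] /ɯ/→[i].
Vowels agree with the last vowel, so the harmony is regressive.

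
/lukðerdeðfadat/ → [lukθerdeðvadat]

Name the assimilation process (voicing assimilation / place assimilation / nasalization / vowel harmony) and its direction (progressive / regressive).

/ð/→[θ] /f/→[v].
Each target copies a feature from the preceding segment, so the direction is progressive.

voicing assimilation, progressive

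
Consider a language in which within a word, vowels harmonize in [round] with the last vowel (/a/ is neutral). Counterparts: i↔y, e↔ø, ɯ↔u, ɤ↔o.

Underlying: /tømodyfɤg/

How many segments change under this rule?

/ø/ harmonizes with /ɤ/ ([-round]) → [e]
/o/ harmonizes with /ɤ/ ([-round]) → [ɤ]
/y/ harmonizes with /ɤ/ ([-round]) → [i]
3 segments change.

3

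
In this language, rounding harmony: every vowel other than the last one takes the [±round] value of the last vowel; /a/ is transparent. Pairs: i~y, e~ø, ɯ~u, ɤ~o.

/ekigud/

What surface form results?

[økygud]

/e/ harmonizes with /u/ ([+round]) → [ø]
/i/ harmonizes with /u/ ([+round]) → [y]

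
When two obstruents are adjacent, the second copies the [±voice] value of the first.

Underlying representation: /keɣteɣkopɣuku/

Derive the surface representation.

/t/ after /ɣ/ (voiced) → [d]
/k/ after /ɣ/ (voiced) → [g]
/ɣ/ after /p/ (voiceless) → [x]

[keɣdeɣgopxuku]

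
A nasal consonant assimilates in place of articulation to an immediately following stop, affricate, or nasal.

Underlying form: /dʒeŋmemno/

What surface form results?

[dʒemmenno]

/ŋ/ before /m/ (labial) → [m]
/m/ before /n/ (alveolar) → [n]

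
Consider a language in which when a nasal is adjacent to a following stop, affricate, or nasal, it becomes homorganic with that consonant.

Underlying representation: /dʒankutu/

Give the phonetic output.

/n/ before /k/ (velar) → [ŋ]

[dʒaŋkutu]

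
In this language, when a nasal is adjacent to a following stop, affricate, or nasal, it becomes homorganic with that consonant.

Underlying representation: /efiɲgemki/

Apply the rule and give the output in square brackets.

/ɲ/ before /g/ (velar) → [ŋ]
/m/ before /k/ (velar) → [ŋ]

[efiŋgeŋki]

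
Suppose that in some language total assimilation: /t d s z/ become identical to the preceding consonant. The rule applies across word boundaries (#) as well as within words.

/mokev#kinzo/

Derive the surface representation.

[mokev#kinno]

/z/ after /n/ → [n] (total assimilation)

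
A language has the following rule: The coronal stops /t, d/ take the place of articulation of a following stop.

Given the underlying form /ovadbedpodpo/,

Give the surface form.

/d/ before /b/ (labial) → [b]
/d/ before /p/ (labial) → [b]
/d/ before /p/ (labial) → [b]

[ovabbebpobpo]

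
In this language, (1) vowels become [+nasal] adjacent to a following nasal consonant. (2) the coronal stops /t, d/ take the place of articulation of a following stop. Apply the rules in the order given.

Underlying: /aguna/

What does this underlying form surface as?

Rule 1: /u/ before nasal /n/ → [ũ]
After rule 1: agũna
Rule 2: no segment meets the rule's conditions; no change.

[agũna]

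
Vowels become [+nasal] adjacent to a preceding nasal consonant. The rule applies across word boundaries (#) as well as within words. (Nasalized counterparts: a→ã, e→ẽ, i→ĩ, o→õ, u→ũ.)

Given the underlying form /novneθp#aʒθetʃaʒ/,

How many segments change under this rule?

2

/o/ after nasal /n/ → [õ]
/e/ after nasal /n/ → [ẽ]
2 segments change.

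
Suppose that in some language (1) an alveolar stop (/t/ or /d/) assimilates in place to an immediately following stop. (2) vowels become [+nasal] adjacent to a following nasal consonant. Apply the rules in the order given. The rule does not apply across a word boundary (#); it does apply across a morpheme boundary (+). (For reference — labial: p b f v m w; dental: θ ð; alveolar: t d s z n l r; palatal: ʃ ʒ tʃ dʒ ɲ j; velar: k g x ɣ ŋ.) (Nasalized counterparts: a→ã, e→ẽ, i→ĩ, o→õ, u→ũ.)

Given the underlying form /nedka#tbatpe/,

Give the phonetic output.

Rule 1: /d/ before /k/ (velar) → [g]
Rule 1: /t/ before /b/ (labial) → [p]
Rule 1: /t/ before /p/ (labial) → [p]
After rule 1: negka#pbappe
Rule 2: no segment meets the rule's conditions; no change.

[negka#pbappe]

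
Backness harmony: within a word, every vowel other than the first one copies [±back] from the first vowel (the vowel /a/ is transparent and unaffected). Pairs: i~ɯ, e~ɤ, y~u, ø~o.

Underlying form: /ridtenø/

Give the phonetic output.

[ridtenø]

no segment meets the rule's conditions; no change.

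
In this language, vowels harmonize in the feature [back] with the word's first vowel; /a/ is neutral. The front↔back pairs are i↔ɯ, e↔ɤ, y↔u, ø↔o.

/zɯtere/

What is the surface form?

[zɯtɤrɤ]

/e/ harmonizes with /ɯ/ ([+back]) → [ɤ]
/e/ harmonizes with /ɯ/ ([+back]) → [ɤ]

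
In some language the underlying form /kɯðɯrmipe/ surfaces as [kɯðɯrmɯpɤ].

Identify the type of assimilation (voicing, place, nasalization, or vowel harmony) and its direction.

vowel harmony, progressive

/i/→[ɯ] /e/→[ɤ].
Vowels agree with the first vowel, so the harmony is progressive.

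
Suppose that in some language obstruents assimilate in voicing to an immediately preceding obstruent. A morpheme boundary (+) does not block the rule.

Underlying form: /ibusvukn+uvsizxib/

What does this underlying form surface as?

[ibusfukn+uvzizɣib]

/v/ after /s/ (voiceless) → [f]
/s/ after /v/ (voiced) → [z]
/x/ after /z/ (voiced) → [ɣ]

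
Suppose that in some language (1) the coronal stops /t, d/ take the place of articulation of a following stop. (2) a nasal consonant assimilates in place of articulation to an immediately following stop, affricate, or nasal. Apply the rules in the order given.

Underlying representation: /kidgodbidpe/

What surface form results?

[kiggobbibpe]

Rule 1: /d/ before /g/ (velar) → [g]
Rule 1: /d/ before /b/ (labial) → [b]
Rule 1: /d/ before /p/ (labial) → [b]
After rule 1: kiggobbibpe
Rule 2: no segment meets the rule's conditions; no change.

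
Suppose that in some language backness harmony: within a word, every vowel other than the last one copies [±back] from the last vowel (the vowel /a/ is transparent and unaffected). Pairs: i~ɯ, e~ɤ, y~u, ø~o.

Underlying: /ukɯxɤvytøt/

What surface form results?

/u/ harmonizes with /ø/ ([-back]) → [y]
/ɯ/ harmonizes with /ø/ ([-back]) → [i]
/ɤ/ harmonizes with /ø/ ([-back]) → [e]

[ykixevytøt]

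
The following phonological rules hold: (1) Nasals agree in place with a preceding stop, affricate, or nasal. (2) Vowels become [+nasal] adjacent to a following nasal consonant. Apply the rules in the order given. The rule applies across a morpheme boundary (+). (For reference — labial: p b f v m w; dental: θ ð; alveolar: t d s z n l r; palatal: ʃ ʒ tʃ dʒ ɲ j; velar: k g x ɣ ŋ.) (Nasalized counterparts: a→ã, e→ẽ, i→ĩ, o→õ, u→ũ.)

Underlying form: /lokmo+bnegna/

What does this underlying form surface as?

[lokŋo+bmegŋa]

Rule 1: /m/ after /k/ (velar) → [ŋ]
Rule 1: /n/ after /b/ (labial) → [m]
Rule 1: /n/ after /g/ (velar) → [ŋ]
After rule 1: lokŋo+bmegŋa
Rule 2: no segment meets the rule's conditions; no change.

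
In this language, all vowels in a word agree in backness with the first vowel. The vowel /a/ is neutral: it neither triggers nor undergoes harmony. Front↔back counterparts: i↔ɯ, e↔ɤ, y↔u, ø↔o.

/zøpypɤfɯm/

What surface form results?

/ɤ/ harmonizes with /ø/ ([-back]) → [e]
/ɯ/ harmonizes with /ø/ ([-back]) → [i]

[zøpypefim]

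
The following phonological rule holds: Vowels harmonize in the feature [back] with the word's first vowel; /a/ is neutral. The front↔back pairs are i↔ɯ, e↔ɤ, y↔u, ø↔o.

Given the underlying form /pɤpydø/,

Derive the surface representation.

/y/ harmonizes with /ɤ/ ([+back]) → [u]
/ø/ harmonizes with /ɤ/ ([+back]) → [o]

[pɤpudo]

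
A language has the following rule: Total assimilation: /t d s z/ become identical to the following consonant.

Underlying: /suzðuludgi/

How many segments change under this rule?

2

/z/ before /ð/ → [ð] (total assimilation)
/d/ before /g/ → [g] (total assimilation)
2 segments change.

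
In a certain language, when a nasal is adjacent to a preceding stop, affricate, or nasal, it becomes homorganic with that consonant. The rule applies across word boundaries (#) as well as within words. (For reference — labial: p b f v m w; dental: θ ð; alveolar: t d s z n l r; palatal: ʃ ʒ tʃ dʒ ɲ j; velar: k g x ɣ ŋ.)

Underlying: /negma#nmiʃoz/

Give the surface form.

[negŋa#nniʃoz]

/m/ after /g/ (velar) → [ŋ]
/m/ after /n/ (alveolar) → [n]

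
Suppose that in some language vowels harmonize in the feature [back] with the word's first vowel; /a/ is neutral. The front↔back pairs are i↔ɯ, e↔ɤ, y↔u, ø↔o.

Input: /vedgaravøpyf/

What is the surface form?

[vedgaravøpyf]

no segment meets the rule's conditions; no change.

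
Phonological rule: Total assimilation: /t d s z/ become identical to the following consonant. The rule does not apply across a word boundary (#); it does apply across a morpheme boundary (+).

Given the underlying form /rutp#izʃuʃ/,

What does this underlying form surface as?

/t/ before /p/ → [p] (total assimilation)
/z/ before /ʃ/ → [ʃ] (total assimilation)

[rupp#iʃʃuʃ]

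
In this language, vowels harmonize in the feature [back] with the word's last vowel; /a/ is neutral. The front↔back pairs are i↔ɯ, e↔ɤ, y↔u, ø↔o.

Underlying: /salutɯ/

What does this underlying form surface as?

[salutɯ]

no segment meets the rule's conditions; no change.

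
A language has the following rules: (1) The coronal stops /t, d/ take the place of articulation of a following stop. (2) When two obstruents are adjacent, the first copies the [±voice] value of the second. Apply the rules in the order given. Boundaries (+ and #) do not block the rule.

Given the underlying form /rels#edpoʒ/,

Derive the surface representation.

[rels#eppoʒ]

Rule 1: /d/ before /p/ (labial) → [b]
After rule 1: rels#ebpoʒ
Rule 2: /b/ before /p/ (voiceless) → [p]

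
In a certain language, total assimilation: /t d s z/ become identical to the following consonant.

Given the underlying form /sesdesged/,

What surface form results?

/s/ before /d/ → [d] (total assimilation)
/s/ before /g/ → [g] (total assimilation)

[seddegged]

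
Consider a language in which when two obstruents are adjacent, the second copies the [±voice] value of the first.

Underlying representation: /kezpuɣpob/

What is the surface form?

[kezbuɣbob]

/p/ after /z/ (voiced) → [b]
/p/ after /ɣ/ (voiced) → [b]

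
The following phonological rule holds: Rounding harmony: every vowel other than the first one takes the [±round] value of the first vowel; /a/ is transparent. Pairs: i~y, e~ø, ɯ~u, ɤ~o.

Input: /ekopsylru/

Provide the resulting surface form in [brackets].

[ekɤpsilrɯ]

/o/ harmonizes with /e/ ([-round]) → [ɤ]
/y/ harmonizes with /e/ ([-round]) → [i]
/u/ harmonizes with /e/ ([-round]) → [ɯ]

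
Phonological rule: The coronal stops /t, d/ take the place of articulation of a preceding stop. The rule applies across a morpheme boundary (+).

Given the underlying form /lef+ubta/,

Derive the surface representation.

/t/ after /b/ (labial) → [p]

[lef+ubpa]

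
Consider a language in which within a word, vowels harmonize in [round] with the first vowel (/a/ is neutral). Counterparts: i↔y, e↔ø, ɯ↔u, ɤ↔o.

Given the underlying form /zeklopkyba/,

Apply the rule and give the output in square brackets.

/o/ harmonizes with /e/ ([-round]) → [ɤ]
/y/ harmonizes with /e/ ([-round]) → [i]

[zeklɤpkiba]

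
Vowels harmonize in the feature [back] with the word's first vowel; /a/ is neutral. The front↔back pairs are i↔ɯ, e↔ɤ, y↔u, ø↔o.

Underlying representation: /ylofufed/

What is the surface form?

/o/ harmonizes with /y/ ([-back]) → [ø]
/u/ harmonizes with /y/ ([-back]) → [y]

[yløfyfed]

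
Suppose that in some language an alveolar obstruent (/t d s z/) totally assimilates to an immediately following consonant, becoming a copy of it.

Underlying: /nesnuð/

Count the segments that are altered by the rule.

/s/ before /n/ → [n] (total assimilation)
1 segment changes.

1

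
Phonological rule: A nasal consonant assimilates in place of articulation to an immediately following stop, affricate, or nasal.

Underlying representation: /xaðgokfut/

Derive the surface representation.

no segment meets the rule's conditions; no change.

[xaðgokfut]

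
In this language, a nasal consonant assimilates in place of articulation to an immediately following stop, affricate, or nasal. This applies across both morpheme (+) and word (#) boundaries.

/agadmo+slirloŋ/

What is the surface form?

[agadmo+slirloŋ]

no segment meets the rule's conditions; no change.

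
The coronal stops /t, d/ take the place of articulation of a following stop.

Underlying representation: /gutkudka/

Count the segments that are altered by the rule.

2

/t/ before /k/ (velar) → [k]
/d/ before /k/ (velar) → [g]
2 segments change.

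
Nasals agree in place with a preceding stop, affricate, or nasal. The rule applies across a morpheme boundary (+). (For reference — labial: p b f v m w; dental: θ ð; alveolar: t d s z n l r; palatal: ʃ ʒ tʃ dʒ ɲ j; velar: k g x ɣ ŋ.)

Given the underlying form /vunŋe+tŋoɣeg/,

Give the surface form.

/ŋ/ after /n/ (alveolar) → [n]
/ŋ/ after /t/ (alveolar) → [n]

[vunne+tnoɣeg]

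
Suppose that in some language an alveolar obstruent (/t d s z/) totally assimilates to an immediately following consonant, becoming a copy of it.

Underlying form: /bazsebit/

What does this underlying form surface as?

[bassebit]

/z/ before /s/ → [s] (total assimilation)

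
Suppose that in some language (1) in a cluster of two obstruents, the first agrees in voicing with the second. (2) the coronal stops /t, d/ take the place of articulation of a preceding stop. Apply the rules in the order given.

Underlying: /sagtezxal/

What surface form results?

Rule 1: /g/ before /t/ (voiceless) → [k]
Rule 1: /z/ before /x/ (voiceless) → [s]
After rule 1: saktesxal
Rule 2: /t/ after /k/ (velar) → [k]

[sakkesxal]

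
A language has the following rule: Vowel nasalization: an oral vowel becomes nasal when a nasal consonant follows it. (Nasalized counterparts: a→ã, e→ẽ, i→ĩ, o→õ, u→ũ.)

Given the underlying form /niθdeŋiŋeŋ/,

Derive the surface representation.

/e/ before nasal /ŋ/ → [ẽ]
/i/ before nasal /ŋ/ → [ĩ]
/e/ before nasal /ŋ/ → [ẽ]

[niθdẽŋĩŋẽŋ]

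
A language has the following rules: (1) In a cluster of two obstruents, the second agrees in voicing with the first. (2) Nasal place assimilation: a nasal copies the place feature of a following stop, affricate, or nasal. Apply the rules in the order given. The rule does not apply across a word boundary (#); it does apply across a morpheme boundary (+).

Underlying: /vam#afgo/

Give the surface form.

Rule 1: /g/ after /f/ (voiceless) → [k]
After rule 1: vam#afko
Rule 2: no segment meets the rule's conditions; no change.

[vam#afko]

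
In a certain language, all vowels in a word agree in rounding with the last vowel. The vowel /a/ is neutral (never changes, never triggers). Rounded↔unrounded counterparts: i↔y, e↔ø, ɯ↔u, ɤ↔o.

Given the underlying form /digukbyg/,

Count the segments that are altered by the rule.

/i/ harmonizes with /y/ ([+round]) → [y]
1 segment changes.

1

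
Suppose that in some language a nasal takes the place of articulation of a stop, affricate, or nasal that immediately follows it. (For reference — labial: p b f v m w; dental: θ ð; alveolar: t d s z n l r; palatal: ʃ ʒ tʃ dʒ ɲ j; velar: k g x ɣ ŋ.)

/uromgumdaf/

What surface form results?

[uroŋgundaf]

/m/ before /g/ (velar) → [ŋ]
/m/ before /d/ (alveolar) → [n]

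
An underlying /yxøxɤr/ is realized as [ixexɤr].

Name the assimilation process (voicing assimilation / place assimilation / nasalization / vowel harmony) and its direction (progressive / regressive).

/y/→[i] /ø/→[e].
Vowels agree with the last vowel, so the harmony is regressive.

vowel harmony, regressive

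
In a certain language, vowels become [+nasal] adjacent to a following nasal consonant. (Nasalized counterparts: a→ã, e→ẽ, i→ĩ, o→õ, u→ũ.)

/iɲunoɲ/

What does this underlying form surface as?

/i/ before nasal /ɲ/ → [ĩ]
/u/ before nasal /n/ → [ũ]
/o/ before nasal /ɲ/ → [õ]

[ĩɲũnõɲ]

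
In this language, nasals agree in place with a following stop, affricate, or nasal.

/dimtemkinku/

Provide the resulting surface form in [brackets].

/m/ before /t/ (alveolar) → [n]
/m/ before /k/ (velar) → [ŋ]
/n/ before /k/ (velar) → [ŋ]

[dinteŋkiŋku]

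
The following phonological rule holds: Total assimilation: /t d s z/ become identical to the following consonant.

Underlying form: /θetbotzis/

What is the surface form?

/t/ before /b/ → [b] (total assimilation)
/t/ before /z/ → [z] (total assimilation)

[θebbozzis]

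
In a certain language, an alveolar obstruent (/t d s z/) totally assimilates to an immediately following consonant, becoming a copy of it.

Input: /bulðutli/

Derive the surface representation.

/t/ before /l/ → [l] (total assimilation)

[bulðulli]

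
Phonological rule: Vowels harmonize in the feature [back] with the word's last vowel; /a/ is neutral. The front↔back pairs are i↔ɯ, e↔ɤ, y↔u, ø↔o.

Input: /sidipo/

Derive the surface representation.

[sɯdɯpo]

/i/ harmonizes with /o/ ([+back]) → [ɯ]
/i/ harmonizes with /o/ ([+back]) → [ɯ]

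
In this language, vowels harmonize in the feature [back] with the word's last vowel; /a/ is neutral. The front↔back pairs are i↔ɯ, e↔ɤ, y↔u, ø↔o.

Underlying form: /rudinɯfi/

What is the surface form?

/u/ harmonizes with /i/ ([-back]) → [y]
/ɯ/ harmonizes with /i/ ([-back]) → [i]

[rydinifi]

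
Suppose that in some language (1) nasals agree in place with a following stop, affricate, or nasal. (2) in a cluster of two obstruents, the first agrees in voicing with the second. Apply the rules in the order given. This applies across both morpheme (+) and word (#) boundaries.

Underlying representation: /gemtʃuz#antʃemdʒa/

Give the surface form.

Rule 1: /m/ before /tʃ/ (palatal) → [ɲ]
Rule 1: /n/ before /tʃ/ (palatal) → [ɲ]
Rule 1: /m/ before /dʒ/ (palatal) → [ɲ]
After rule 1: geɲtʃuz#aɲtʃeɲdʒa
Rule 2: no segment meets the rule's conditions; no change.

[geɲtʃuz#aɲtʃeɲdʒa]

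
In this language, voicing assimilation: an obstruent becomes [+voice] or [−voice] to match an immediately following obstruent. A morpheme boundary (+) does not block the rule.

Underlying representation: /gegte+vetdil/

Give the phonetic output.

[gekte+veddil]

/g/ before /t/ (voiceless) → [k]
/t/ before /d/ (voiced) → [d]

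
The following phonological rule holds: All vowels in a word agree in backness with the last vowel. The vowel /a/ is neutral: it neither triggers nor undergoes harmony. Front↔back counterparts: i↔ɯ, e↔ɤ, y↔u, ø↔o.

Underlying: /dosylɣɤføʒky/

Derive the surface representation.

/o/ harmonizes with /y/ ([-back]) → [ø]
/ɤ/ harmonizes with /y/ ([-back]) → [e]

[døsylɣeføʒky]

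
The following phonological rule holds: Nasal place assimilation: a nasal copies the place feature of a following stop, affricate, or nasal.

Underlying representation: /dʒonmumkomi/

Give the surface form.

[dʒommuŋkomi]

/n/ before /m/ (labial) → [m]
/m/ before /k/ (velar) → [ŋ]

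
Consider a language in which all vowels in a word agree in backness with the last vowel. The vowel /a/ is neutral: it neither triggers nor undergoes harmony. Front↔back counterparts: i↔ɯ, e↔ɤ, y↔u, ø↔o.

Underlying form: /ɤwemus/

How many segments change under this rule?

1

/e/ harmonizes with /u/ ([+back]) → [ɤ]
1 segment changes.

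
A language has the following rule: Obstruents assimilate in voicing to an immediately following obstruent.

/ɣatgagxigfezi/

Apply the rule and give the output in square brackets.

/t/ before /g/ (voiced) → [d]
/g/ before /x/ (voiceless) → [k]
/g/ before /f/ (voiceless) → [k]

[ɣadgakxikfezi]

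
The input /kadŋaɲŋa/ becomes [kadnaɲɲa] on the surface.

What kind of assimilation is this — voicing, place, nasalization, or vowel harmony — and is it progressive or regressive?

/ŋ/→[n] /ŋ/→[ɲ].
Each target copies a feature from the preceding segment, so the direction is progressive.

place assimilation, progressive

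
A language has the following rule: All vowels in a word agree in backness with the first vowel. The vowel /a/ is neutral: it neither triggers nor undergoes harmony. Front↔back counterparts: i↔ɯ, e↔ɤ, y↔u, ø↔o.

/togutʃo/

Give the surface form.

no segment meets the rule's conditions; no change.

[togutʃo]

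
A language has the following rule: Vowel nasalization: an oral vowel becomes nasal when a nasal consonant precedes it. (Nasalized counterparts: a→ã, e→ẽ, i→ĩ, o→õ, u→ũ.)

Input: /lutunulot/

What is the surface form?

/u/ after nasal /n/ → [ũ]

[lutunũlot]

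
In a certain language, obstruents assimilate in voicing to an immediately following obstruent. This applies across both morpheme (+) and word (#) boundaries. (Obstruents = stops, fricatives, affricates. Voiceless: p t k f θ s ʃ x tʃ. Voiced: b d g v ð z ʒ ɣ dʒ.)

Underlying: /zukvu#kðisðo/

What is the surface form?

[zugvu#gðizðo]

/k/ before /v/ (voiced) → [g]
/k/ before /ð/ (voiced) → [g]
/s/ before /ð/ (voiced) → [z]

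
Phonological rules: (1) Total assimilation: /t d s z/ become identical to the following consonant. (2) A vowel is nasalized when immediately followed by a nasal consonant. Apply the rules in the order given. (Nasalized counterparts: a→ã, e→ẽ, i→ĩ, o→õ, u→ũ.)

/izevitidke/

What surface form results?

[izevitikke]

Rule 1: /d/ before /k/ → [k] (total assimilation)
After rule 1: izevitikke
Rule 2: no segment meets the rule's conditions; no change.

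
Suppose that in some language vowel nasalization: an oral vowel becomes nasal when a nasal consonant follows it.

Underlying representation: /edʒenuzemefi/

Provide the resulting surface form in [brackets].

/e/ before nasal /n/ → [ẽ]
/e/ before nasal /m/ → [ẽ]

[edʒẽnuzẽmefi]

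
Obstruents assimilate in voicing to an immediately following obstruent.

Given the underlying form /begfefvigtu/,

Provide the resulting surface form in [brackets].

/g/ before /f/ (voiceless) → [k]
/f/ before /v/ (voiced) → [v]
/g/ before /t/ (voiceless) → [k]

[bekfevviktu]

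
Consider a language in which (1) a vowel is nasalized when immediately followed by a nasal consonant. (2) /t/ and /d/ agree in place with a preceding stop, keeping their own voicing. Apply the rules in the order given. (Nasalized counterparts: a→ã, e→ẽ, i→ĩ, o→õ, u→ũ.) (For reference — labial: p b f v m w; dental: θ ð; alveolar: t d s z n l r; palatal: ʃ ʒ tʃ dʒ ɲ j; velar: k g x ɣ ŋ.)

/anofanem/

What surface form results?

[ãnofãnẽm]

Rule 1: /a/ before nasal /n/ → [ã]
Rule 1: /a/ before nasal /n/ → [ã]
Rule 1: /e/ before nasal /m/ → [ẽ]
After rule 1: ãnofãnẽm
Rule 2: no segment meets the rule's conditions; no change.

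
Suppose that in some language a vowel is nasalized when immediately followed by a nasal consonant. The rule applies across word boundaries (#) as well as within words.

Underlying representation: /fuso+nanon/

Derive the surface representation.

/o/ before nasal /n/ → [õ]
/a/ before nasal /n/ → [ã]
/o/ before nasal /n/ → [õ]

[fusõ+nãnõn]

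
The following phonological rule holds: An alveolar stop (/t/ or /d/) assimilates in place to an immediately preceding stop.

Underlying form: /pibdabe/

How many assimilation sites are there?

/d/ after /b/ (labial) → [b]
1 segment changes.

1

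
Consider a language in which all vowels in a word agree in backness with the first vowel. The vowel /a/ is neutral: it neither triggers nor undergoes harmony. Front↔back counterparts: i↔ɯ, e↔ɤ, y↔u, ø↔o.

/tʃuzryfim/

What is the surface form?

/y/ harmonizes with /u/ ([+back]) → [u]
/i/ harmonizes with /u/ ([+back]) → [ɯ]

[tʃuzrufɯm]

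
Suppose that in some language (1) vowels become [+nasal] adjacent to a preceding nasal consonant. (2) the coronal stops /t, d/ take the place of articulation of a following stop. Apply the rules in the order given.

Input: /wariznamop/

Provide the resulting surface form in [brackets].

Rule 1: /a/ after nasal /n/ → [ã]
Rule 1: /o/ after nasal /m/ → [õ]
After rule 1: wariznãmõp
Rule 2: no segment meets the rule's conditions; no change.

[wariznãmõp]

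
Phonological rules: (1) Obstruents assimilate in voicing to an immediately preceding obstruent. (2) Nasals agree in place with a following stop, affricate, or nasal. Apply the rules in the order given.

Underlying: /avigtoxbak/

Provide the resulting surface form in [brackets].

[avigdoxpak]

Rule 1: /t/ after /g/ (voiced) → [d]
Rule 1: /b/ after /x/ (voiceless) → [p]
After rule 1: avigdoxpak
Rule 2: no segment meets the rule's conditions; no change.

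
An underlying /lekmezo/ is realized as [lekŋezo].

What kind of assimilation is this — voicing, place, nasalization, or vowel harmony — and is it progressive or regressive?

/m/→[ŋ].
Each target copies a feature from the preceding segment, so the direction is progressive.

place assimilation, progressive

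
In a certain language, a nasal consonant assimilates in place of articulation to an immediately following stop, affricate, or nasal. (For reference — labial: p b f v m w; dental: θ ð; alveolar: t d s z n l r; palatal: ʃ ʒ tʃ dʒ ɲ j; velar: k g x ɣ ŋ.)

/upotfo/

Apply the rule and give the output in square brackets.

no segment meets the rule's conditions; no change.

[upotfo]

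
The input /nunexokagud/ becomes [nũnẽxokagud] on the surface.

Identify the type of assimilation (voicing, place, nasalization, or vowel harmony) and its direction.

/u/→[ũ] /e/→[ẽ].
Each target copies a feature from the preceding segment, so the direction is progressive.

nasalization, progressive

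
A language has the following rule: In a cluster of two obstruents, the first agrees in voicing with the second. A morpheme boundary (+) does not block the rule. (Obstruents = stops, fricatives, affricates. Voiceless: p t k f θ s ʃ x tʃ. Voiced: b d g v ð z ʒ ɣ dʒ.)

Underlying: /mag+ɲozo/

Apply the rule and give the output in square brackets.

no segment meets the rule's conditions; no change.

[mag+ɲozo]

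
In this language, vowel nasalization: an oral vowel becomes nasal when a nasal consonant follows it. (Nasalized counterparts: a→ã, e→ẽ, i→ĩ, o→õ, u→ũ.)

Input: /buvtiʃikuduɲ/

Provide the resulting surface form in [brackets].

/u/ before nasal /ɲ/ → [ũ]

[buvtiʃikudũɲ]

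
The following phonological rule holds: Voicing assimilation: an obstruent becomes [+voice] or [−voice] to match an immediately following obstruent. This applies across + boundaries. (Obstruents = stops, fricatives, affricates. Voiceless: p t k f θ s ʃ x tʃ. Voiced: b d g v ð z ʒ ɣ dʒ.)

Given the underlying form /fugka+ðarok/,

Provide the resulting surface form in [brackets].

[fukka+ðarok]

/g/ before /k/ (voiceless) → [k]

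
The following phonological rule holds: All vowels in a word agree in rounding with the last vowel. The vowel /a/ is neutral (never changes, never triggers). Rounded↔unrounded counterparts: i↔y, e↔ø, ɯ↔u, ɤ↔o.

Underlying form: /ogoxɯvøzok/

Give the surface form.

[ogoxuvøzok]

/ɯ/ harmonizes with /o/ ([+round]) → [u]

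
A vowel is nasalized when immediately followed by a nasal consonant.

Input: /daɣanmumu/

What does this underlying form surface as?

[daɣãnmũmu]

/a/ before nasal /n/ → [ã]
/u/ before nasal /m/ → [ũ]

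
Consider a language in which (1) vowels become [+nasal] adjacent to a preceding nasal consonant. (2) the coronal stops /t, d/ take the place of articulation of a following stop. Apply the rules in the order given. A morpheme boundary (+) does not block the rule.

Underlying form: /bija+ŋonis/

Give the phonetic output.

Rule 1: /o/ after nasal /ŋ/ → [õ]
Rule 1: /i/ after nasal /n/ → [ĩ]
After rule 1: bija+ŋõnĩs
Rule 2: no segment meets the rule's conditions; no change.

[bija+ŋõnĩs]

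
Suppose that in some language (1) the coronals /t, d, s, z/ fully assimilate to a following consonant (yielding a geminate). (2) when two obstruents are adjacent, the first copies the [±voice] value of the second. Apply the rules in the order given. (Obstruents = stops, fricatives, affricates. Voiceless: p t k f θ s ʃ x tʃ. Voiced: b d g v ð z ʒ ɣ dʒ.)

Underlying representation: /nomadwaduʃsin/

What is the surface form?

Rule 1: /d/ before /w/ → [w] (total assimilation)
After rule 1: nomawwaduʃsin
Rule 2: no segment meets the rule's conditions; no change.

[nomawwaduʃsin]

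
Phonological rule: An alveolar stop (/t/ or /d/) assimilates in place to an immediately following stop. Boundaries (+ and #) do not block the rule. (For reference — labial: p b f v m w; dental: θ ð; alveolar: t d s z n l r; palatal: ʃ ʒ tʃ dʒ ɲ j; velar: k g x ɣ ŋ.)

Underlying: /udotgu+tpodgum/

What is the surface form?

[udokgu+ppoggum]

/t/ before /g/ (velar) → [k]
/t/ before /p/ (labial) → [p]
/d/ before /g/ (velar) → [g]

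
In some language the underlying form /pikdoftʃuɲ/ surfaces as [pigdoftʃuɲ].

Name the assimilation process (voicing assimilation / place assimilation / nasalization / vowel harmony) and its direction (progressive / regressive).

voicing assimilation, regressive

/k/→[g].
Each target copies a feature from the following segment, so the direction is regressive.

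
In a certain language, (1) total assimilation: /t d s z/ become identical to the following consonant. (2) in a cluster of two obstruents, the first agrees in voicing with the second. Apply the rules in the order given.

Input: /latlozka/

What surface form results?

[lallokka]

Rule 1: /t/ before /l/ → [l] (total assimilation)
Rule 1: /z/ before /k/ → [k] (total assimilation)
After rule 1: lallokka
Rule 2: no segment meets the rule's conditions; no change.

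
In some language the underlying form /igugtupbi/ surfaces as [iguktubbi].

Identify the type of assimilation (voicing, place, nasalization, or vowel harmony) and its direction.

/g/→[k] /p/→[b].
Each target copies a feature from the following segment, so the direction is regressive.

voicing assimilation, regressive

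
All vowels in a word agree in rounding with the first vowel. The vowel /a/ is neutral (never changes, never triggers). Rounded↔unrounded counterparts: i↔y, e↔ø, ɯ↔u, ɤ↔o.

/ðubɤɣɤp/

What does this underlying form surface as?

/ɤ/ harmonizes with /u/ ([+round]) → [o]
/ɤ/ harmonizes with /u/ ([+round]) → [o]

[ðuboɣop]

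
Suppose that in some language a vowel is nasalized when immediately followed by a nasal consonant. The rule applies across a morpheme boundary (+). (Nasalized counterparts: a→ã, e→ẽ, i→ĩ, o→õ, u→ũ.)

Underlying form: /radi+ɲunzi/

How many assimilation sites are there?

/i/ before nasal /ɲ/ → [ĩ]
/u/ before nasal /n/ → [ũ]
2 segments change.

2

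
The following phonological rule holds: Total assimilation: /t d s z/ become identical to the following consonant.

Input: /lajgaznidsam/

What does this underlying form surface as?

/z/ before /n/ → [n] (total assimilation)
/d/ before /s/ → [s] (total assimilation)

[lajgannissam]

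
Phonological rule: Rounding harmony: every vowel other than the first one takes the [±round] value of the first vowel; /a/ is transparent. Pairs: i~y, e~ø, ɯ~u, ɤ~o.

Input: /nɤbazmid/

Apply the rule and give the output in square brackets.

[nɤbazmid]

no segment meets the rule's conditions; no change.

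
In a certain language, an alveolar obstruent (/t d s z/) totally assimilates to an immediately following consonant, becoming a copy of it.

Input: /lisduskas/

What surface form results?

/s/ before /d/ → [d] (total assimilation)
/s/ before /k/ → [k] (total assimilation)

[liddukkas]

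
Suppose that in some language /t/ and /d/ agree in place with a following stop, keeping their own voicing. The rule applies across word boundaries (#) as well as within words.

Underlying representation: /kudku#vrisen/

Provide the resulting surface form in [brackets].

/d/ before /k/ (velar) → [g]

[kugku#vrisen]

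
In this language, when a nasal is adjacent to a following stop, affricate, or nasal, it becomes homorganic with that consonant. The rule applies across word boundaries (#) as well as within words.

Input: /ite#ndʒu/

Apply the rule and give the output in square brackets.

[ite#ɲdʒu]

/n/ before /dʒ/ (palatal) → [ɲ]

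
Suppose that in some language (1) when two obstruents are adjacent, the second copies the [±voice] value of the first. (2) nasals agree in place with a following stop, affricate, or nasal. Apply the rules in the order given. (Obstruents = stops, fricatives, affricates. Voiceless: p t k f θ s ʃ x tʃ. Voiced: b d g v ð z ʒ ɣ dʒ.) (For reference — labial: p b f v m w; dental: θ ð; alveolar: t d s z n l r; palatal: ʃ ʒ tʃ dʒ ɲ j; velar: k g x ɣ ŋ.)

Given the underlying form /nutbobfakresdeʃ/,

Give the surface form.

Rule 1: /b/ after /t/ (voiceless) → [p]
Rule 1: /f/ after /b/ (voiced) → [v]
Rule 1: /d/ after /s/ (voiceless) → [t]
After rule 1: nutpobvakresteʃ
Rule 2: no segment meets the rule's conditions; no change.

[nutpobvakresteʃ]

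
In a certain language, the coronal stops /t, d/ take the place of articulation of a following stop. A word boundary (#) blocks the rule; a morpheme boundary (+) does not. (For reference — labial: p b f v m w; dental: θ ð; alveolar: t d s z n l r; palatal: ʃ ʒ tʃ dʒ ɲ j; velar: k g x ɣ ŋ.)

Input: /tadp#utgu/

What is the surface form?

/d/ before /p/ (labial) → [b]
/t/ before /g/ (velar) → [k]

[tabp#ukgu]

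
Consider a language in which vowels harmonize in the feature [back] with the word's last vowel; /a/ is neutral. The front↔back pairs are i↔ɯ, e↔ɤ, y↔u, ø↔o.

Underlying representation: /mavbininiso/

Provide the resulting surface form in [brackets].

[mavbɯnɯnɯso]

/i/ harmonizes with /o/ ([+back]) → [ɯ]
/i/ harmonizes with /o/ ([+back]) → [ɯ]
/i/ harmonizes with /o/ ([+back]) → [ɯ]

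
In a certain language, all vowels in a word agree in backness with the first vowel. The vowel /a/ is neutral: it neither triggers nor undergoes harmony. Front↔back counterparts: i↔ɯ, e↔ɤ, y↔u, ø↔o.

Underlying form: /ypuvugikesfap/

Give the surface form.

/u/ harmonizes with /y/ ([-back]) → [y]
/u/ harmonizes with /y/ ([-back]) → [y]

[ypyvygikesfap]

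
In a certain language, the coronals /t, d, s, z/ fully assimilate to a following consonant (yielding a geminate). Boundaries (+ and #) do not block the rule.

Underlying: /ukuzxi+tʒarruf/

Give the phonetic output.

/z/ before /x/ → [x] (total assimilation)
/t/ before /ʒ/ → [ʒ] (total assimilation)

[ukuxxi+ʒʒarruf]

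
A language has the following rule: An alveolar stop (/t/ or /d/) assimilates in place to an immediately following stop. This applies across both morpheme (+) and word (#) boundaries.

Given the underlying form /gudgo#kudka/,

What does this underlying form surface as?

/d/ before /g/ (velar) → [g]
/d/ before /k/ (velar) → [g]

[guggo#kugka]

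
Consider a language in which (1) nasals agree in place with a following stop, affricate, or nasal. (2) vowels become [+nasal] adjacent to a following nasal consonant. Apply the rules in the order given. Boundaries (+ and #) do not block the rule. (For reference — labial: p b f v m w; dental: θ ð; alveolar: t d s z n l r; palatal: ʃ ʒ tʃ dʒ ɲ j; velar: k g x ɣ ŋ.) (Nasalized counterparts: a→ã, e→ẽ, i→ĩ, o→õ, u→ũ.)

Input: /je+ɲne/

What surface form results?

[jẽ+nne]

Rule 1: /ɲ/ before /n/ (alveolar) → [n]
After rule 1: je+nne
Rule 2: /e/ before nasal /n/ → [ẽ]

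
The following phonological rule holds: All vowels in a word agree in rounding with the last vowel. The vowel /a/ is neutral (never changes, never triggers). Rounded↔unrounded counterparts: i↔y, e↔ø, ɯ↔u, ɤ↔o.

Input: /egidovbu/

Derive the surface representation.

/e/ harmonizes with /u/ ([+round]) → [ø]
/i/ harmonizes with /u/ ([+round]) → [y]

[øgydovbu]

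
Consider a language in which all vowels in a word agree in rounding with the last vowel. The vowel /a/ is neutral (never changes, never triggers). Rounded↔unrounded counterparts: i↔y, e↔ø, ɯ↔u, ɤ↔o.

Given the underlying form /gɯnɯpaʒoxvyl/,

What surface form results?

[gunupaʒoxvyl]

/ɯ/ harmonizes with /y/ ([+round]) → [u]
/ɯ/ harmonizes with /y/ ([+round]) → [u]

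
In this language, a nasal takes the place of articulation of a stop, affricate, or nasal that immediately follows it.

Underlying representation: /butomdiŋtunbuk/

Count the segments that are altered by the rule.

/m/ before /d/ (alveolar) → [n]
/ŋ/ before /t/ (alveolar) → [n]
/n/ before /b/ (labial) → [m]
3 segments change.

3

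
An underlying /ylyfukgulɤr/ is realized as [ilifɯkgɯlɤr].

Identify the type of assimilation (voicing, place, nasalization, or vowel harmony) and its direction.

vowel harmony, regressive

/y/→[i] /y/→[i] /u/→[ɯ] /u/→[ɯ].
Vowels agree with the last vowel, so the harmony is regressive.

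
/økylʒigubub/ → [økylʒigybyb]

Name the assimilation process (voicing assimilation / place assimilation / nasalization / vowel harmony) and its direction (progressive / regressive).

vowel harmony, progressive

/u/→[y] /u/→[y].
Vowels agree with the first vowel, so the harmony is progressive.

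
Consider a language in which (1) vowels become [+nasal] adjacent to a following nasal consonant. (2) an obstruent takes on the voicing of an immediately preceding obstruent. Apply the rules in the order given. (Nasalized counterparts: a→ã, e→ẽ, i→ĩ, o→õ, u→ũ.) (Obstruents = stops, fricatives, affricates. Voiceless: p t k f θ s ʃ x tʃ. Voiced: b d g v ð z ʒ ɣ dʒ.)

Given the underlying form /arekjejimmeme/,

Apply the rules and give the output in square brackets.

[arekjejĩmmẽme]

Rule 1: /i/ before nasal /m/ → [ĩ]
Rule 1: /e/ before nasal /m/ → [ẽ]
After rule 1: arekjejĩmmẽme
Rule 2: no segment meets the rule's conditions; no change.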